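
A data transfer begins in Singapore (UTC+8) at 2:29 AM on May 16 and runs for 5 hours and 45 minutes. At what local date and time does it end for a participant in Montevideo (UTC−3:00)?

9:14 PM on May 15

Convert start to UTC: 2:29 AM − 8:00 = 6:29 PM UTC on May 15.
Add 5 hours and 45 minutes duration → 12:14 AM UTC (May 16).
Montevideo is UTC−3:00, so local end time = 12:14 AM − 3:00 = 9:14 PM on May 15.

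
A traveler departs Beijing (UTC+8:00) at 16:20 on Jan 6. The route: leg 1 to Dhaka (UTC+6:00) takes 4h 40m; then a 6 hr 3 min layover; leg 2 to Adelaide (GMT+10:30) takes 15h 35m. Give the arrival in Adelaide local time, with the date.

21:08 on January 7

Convert departure to UTC: 16:20 − 8:00 = 08:20 UTC on Jan 6.
Add 4 hours and 40 minutes leg 1 → 13:00 UTC.
Add 6 hours and 3 minutes layover in Dhaka → 19:03 UTC.
Add 15 hours and 35 minutes leg 2 → 10:38 UTC (Jan 7).
Adelaide is UTC+10:30, so local arrival = 10:38 + 10:30 = 21:08 on Jan 7.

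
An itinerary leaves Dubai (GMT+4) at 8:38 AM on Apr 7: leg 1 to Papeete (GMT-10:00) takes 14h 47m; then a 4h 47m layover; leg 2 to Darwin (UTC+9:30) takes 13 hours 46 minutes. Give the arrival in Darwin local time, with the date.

Convert departure to UTC: 8:38 AM − 4:00 = 4:38 AM UTC on Apr 7.
Add 14 hours 47 minutes leg 1 → 7:25 PM UTC.
Add 4 hours 47 minutes layover in Papeete → 12:12 AM UTC (Apr 8).
Add 13 hours 46 minutes leg 2 → 1:58 PM UTC.
Darwin is UTC+9:30, so local arrival = 1:58 PM + 9:30 = 11:28 PM on Apr 8.

11:28 PM on April 8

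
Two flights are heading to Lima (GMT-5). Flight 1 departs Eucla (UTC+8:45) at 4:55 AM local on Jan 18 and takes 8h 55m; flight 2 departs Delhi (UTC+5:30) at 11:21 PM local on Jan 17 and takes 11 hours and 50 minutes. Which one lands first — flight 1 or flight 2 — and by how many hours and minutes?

Flight 1 in UTC: 4:55 AM − 8:45 = 8:10 PM on Jan 17.
+8 hours and 55 minutes → arrive 5:05 AM UTC on Jan 18.
Flight 2 in UTC: 11:21 PM − 5:30 = 5:51 PM on Jan 17.
+11 hours and 50 minutes → arrive 5:41 AM UTC on Jan 18.
Flight 1 lands earlier by 36 minutes.

the first, by 36 minutes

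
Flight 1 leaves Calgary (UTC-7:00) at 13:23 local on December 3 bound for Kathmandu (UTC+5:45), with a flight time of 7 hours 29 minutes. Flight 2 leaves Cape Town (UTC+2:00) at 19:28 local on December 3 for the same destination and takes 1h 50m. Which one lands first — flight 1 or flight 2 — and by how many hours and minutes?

the second, by 8 hours 34 minutes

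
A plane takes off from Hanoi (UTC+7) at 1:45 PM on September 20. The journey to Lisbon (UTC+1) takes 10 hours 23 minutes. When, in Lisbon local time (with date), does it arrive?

Convert departure to UTC: 1:45 PM − 7:00 = 6:45 AM UTC on Sep 20.
Add 10 hours 23 minutes travel time → 5:08 PM UTC.
Lisbon is UTC+1:00, so local arrival = 5:08 PM + 1:00 = 6:08 PM on Sep 20.

6:08 PM on September 20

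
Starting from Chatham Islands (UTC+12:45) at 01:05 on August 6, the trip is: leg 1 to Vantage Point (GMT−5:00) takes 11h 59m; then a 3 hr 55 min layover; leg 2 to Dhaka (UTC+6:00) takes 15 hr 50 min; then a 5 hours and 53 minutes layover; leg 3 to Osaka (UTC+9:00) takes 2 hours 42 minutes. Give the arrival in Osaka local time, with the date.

13:39 on Aug 7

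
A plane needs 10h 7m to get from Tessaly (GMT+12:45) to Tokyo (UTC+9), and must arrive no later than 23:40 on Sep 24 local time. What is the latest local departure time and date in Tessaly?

Target arrival in UTC: 23:40 − 9:00 = 14:40 on Sep 24.
Subtract 10 hours and 7 minutes → departure 04:33 UTC on Sep 24.
Tessaly is UTC+12:45: 04:33 + 12:45 = 17:18 on Sep 24.

17:18 on September 24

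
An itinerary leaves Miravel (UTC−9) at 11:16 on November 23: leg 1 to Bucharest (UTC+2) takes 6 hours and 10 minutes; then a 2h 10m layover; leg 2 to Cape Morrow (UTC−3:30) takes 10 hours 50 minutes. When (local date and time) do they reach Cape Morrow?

11:56 on Nov 24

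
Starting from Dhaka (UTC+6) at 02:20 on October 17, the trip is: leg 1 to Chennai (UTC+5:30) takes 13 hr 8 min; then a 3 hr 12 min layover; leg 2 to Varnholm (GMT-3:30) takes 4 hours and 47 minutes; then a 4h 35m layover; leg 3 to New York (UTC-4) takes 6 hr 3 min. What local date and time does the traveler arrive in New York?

Convert departure to UTC: 02:20 − 6:00 = 20:20 UTC on Oct 16.
Add 13 hours 8 minutes leg 1 → 09:28 UTC (Oct 17).
Add 3 hours and 12 minutes layover in Chennai → 12:40 UTC.
Add 4 hours 47 minutes leg 2 → 17:27 UTC.
Add 4 hours and 35 minutes layover in Varnholm → 22:02 UTC.
Add 6 hours 3 minutes leg 3 → 04:05 UTC (Oct 18).
New York is UTC−4:00, so local arrival = 04:05 − 4:00 = 00:05 on Oct 18.

00:05 on October 18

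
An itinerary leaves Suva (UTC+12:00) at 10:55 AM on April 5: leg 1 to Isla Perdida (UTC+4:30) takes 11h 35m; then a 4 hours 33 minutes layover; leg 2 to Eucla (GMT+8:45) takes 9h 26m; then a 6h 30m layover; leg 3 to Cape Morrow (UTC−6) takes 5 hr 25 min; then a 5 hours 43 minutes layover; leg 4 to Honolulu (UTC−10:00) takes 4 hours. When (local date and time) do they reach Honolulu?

Convert departure to UTC: 10:55 AM − 12:00 = 10:55 PM UTC on Apr 4.
Add 11 hours 35 minutes leg 1 → 10:30 AM UTC (Apr 5).
Add 4 hours and 33 minutes layover in Isla Perdida → 3:03 PM UTC.
Add 9 hours and 26 minutes leg 2 → 12:29 AM UTC (Apr 6).
Add 6 hours 30 minutes layover in Eucla → 6:59 AM UTC.
Add 5 hours and 25 minutes leg 3 → 12:24 PM UTC.
Add 5 hours 43 minutes layover in Cape Morrow → 6:07 PM UTC.
Add 4 hours leg 4 → 10:07 PM UTC.
Honolulu is UTC−10:00, so local arrival = 10:07 PM − 10:00 = 12:07 PM on Apr 6.

12:07 PM on April 6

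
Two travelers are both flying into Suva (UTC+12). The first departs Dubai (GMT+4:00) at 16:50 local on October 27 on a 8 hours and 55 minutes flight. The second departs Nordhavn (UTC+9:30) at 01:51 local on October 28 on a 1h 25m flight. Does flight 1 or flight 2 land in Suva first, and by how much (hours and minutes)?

the second, by 3 hours 59 minutes

Flight 1 in UTC: 16:50 − 4:00 = 12:50 on Oct 27.
+8 hours and 55 minutes → arrive 21:45 UTC on Oct 27.
Flight 2 in UTC: 01:51 − 9:30 = 16:21 on Oct 27.
+1 hour 25 minutes → arrive 17:46 UTC on Oct 27.
Flight 2 lands earlier by 3 hours 59 minutes.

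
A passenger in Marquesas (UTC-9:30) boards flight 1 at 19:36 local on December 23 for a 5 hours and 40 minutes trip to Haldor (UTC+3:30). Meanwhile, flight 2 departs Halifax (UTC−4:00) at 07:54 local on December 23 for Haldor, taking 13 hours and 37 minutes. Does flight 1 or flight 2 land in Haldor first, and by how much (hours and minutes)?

the second, by 9 hours 15 minutes

Flight 1 in UTC: 19:36 + 9:30 = 05:06 on Dec 24.
+5 hours and 40 minutes → arrive 10:46 UTC on Dec 24.
Flight 2 in UTC: 07:54 + 4:00 = 11:54 on Dec 23.
+13 hours 37 minutes → arrive 01:31 UTC on Dec 24.
Flight 2 lands earlier by 9 hours 15 minutes.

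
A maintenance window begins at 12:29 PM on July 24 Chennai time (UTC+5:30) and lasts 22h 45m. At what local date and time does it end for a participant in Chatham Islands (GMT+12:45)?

Chatham Islands is 7:15 ahead of Chennai.
After 22 hours 45 minutes it is 11:14 AM (Jul 25) in Chennai.
Shift by the zone difference: 11:14 AM + 7:15 = 6:29 PM on Jul 25 in Chatham Islands.

6:29 PM on Jul 25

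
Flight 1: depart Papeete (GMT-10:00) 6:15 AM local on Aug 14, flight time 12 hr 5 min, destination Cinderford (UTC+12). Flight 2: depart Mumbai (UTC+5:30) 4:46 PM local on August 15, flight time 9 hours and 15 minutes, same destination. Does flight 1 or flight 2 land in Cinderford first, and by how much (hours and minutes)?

Flight 1 in UTC: 6:15 AM + 10:00 = 4:15 PM on Aug 14.
+12 hours and 5 minutes → arrive 4:20 AM UTC on Aug 15.
Flight 2 in UTC: 4:46 PM − 5:30 = 11:16 AM on Aug 15.
+9 hours and 15 minutes → arrive 8:31 PM UTC on Aug 15.
Flight 1 lands earlier by 16 hours 11 minutes.

the first, by 16 hours 11 minutes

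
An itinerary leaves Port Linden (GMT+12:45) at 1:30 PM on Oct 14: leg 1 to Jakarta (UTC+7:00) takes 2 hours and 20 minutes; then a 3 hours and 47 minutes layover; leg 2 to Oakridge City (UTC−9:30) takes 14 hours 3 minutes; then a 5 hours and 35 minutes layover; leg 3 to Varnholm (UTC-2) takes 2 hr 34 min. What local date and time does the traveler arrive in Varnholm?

3:04 AM on October 15

Convert departure to UTC: 1:30 PM − 12:45 = 12:45 AM UTC on Oct 14.
Add 2 hours 20 minutes leg 1 → 3:05 AM UTC.
Add 3 hours and 47 minutes layover in Jakarta → 6:52 AM UTC.
Add 14 hours 3 minutes leg 2 → 8:55 PM UTC.
Add 5 hours and 35 minutes layover in Oakridge City → 2:30 AM UTC (Oct 15).
Add 2 hours 34 minutes leg 3 → 5:04 AM UTC.
Varnholm is UTC−2:00, so local arrival = 5:04 AM − 2:00 = 3:04 AM on Oct 15.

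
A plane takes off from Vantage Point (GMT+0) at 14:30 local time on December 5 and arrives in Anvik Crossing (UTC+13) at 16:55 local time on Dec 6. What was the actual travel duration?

Departure is already UTC: 14:30 on Dec 5.
Arrival in UTC: 16:55 − 13:00 = 03:55 on Dec 6.
Elapsed = 03:55 − 14:30 (+1 day) = 13 hours 25 minutes.

13 hours 25 minutes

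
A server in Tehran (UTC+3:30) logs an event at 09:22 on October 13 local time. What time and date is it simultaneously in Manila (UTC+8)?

13:52 on October 13

Manila is 4:30 ahead of Tehran.
Shift by the zone difference: 09:22 + 4:30 = 13:52 on Oct 13 in Manila.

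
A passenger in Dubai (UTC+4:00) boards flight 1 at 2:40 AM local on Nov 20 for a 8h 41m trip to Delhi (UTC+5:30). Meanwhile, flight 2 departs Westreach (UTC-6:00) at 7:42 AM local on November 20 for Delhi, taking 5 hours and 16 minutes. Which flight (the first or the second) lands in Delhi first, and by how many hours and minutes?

the first, by 11 hours 37 minutes

Flight 1 in UTC: 2:40 AM − 4:00 = 10:40 PM on Nov 19.
+8 hours 41 minutes → arrive 7:21 AM UTC on Nov 20.
Flight 2 in UTC: 7:42 AM + 6:00 = 1:42 PM on Nov 20.
+5 hours 16 minutes → arrive 6:58 PM UTC on Nov 20.
Flight 1 lands earlier by 11 hours 37 minutes.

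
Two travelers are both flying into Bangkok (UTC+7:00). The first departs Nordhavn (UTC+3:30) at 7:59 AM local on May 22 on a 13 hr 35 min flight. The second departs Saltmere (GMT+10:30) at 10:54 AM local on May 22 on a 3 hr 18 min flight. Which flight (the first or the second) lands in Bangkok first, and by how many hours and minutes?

the second, by 14 hours 22 minutes

Flight 1 in UTC: 7:59 AM − 3:30 = 4:29 AM on May 22.
+13 hours 35 minutes → arrive 6:04 PM UTC on May 22.
Flight 2 in UTC: 10:54 AM − 10:30 = 12:24 AM on May 22.
+3 hours and 18 minutes → arrive 3:42 AM UTC on May 22.
Flight 2 lands earlier by 14 hours 22 minutes.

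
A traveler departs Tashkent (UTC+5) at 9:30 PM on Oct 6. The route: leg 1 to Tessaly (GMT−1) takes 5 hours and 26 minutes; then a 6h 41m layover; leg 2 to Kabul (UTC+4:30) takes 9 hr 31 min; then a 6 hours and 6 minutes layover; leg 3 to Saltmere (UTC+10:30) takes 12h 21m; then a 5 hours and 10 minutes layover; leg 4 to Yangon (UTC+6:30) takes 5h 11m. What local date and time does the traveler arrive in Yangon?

1:26 AM on October 9

Convert departure to UTC: 9:30 PM − 5:00 = 4:30 PM UTC on Oct 6.
Add 5 hours and 26 minutes leg 1 → 9:56 PM UTC.
Add 6 hours 41 minutes layover in Tessaly → 4:37 AM UTC (Oct 7).
Add 9 hours 31 minutes leg 2 → 2:08 PM UTC.
Add 6 hours 6 minutes layover in Kabul → 8:14 PM UTC.
Add 12 hours 21 minutes leg 3 → 8:35 AM UTC (Oct 8).
Add 5 hours 10 minutes layover in Saltmere → 1:45 PM UTC.
Add 5 hours and 11 minutes leg 4 → 6:56 PM UTC.
Yangon is UTC+6:30, so local arrival = 6:56 PM + 6:30 = 1:26 AM on Oct 9.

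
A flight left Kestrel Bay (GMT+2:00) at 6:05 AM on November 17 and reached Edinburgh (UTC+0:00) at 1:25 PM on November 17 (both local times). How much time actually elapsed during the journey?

Edinburgh is 2:00 behind Kestrel Bay.
Clock-face elapsed time (ignoring zones) is 7 hours 20 minutes.
Actual elapsed = 7 hours 20 minutes + 2:00 = 9 hours 20 minutes.

9 hours 20 minutes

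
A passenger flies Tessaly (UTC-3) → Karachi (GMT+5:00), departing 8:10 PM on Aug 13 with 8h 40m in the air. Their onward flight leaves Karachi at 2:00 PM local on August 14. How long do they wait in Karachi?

1 hour 10 minutes

Convert departure to UTC: 8:10 PM + 3:00 = 11:10 PM UTC on Aug 13.
Add 8 hours 40 minutes flight time → 7:50 AM UTC (Aug 14).
Karachi is UTC+5:00, so local arrival = 7:50 AM + 5:00 = 12:50 PM on Aug 14.
Layover = 2:00 PM − 12:50 PM = 1 hour 10 minutes.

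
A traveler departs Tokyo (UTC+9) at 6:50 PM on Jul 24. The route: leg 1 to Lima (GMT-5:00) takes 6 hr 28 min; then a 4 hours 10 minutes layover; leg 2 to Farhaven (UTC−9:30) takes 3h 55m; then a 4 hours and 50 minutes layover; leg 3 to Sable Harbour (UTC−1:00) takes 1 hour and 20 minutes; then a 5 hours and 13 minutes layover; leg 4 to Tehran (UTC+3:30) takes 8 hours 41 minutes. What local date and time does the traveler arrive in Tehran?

11:57 PM on July 25

Convert departure to UTC: 6:50 PM − 9:00 = 9:50 AM UTC on Jul 24.
Add 6 hours 28 minutes leg 1 → 4:18 PM UTC.
Add 4 hours 10 minutes layover in Lima → 8:28 PM UTC.
Add 3 hours and 55 minutes leg 2 → 12:23 AM UTC (Jul 25).
Add 4 hours and 50 minutes layover in Farhaven → 5:13 AM UTC.
Add 1 hour and 20 minutes leg 3 → 6:33 AM UTC.
Add 5 hours 13 minutes layover in Sable Harbour → 11:46 AM UTC.
Add 8 hours 41 minutes leg 4 → 8:27 PM UTC.
Tehran is UTC+3:30, so local arrival = 8:27 PM + 3:30 = 11:57 PM on Jul 25.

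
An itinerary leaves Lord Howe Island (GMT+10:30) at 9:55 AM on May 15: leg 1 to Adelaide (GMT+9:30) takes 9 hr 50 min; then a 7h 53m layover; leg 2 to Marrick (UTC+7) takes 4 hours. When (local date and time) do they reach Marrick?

Convert departure to UTC: 9:55 AM − 10:30 = 11:25 PM UTC on May 14.
Add 9 hours and 50 minutes leg 1 → 9:15 AM UTC (May 15).
Add 7 hours 53 minutes layover in Adelaide → 5:08 PM UTC.
Add 4 hours leg 2 → 9:08 PM UTC.
Marrick is UTC+7:00, so local arrival = 9:08 PM + 7:00 = 4:08 AM on May 16.

4:08 AM on May 16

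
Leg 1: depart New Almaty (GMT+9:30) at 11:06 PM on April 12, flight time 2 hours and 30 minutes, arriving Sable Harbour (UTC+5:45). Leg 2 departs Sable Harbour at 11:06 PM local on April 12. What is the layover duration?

1 hour 15 minutes

Convert departure to UTC: 11:06 PM − 9:30 = 1:36 PM UTC on Apr 12.
Add 2 hours 30 minutes flight time → 4:06 PM UTC.
Sable Harbour is UTC+5:45, so local arrival = 4:06 PM + 5:45 = 9:51 PM on Apr 12.
Layover = 11:06 PM − 9:51 PM = 1 hour 15 minutes.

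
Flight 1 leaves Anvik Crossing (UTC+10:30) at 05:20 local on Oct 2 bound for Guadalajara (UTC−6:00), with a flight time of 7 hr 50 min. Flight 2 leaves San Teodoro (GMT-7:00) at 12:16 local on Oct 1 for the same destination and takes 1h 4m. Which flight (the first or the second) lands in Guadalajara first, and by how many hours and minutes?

Flight 1 in UTC: 05:20 − 10:30 = 18:50 on Oct 1.
+7 hours 50 minutes → arrive 02:40 UTC on Oct 2.
Flight 2 in UTC: 12:16 + 7:00 = 19:16 on Oct 1.
+1 hour and 4 minutes → arrive 20:20 UTC on Oct 1.
Flight 2 lands earlier by 6 hours 20 minutes.

the second, by 6 hours 20 minutes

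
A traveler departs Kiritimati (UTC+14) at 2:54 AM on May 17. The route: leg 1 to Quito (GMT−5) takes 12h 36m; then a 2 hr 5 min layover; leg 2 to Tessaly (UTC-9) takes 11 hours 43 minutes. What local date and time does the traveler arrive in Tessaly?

6:18 AM on May 17

Convert departure to UTC: 2:54 AM − 14:00 = 12:54 PM UTC on May 16.
Add 12 hours 36 minutes leg 1 → 1:30 AM UTC (May 17).
Add 2 hours 5 minutes layover in Quito → 3:35 AM UTC.
Add 11 hours 43 minutes leg 2 → 3:18 PM UTC.
Tessaly is UTC−9:00, so local arrival = 3:18 PM − 9:00 = 6:18 AM on May 17.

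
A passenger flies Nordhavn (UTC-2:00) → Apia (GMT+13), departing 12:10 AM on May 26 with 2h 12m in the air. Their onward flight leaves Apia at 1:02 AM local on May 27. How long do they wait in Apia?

7 hours 40 minutes

Convert departure to UTC: 12:10 AM + 2:00 = 2:10 AM UTC on May 26.
Add 2 hours 12 minutes flight time → 4:22 AM UTC.
Apia is UTC+13:00, so local arrival = 4:22 AM + 13:00 = 5:22 PM on May 26.
Layover = 1:02 AM − 5:22 PM (+1 day) = 7 hours 40 minutes.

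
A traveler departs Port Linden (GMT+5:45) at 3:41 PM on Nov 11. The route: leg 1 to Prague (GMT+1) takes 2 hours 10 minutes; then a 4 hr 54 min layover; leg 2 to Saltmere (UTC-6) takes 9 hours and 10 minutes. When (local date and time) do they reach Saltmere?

8:10 PM on Nov 11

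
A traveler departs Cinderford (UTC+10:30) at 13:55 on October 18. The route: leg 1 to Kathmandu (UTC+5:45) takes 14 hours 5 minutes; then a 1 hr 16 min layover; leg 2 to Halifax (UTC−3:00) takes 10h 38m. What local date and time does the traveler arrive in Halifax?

02:24 on October 19

Convert departure to UTC: 13:55 − 10:30 = 03:25 UTC on Oct 18.
Add 14 hours and 5 minutes leg 1 → 17:30 UTC.
Add 1 hour and 16 minutes layover in Kathmandu → 18:46 UTC.
Add 10 hours 38 minutes leg 2 → 05:24 UTC (Oct 19).
Halifax is UTC−3:00, so local arrival = 05:24 − 3:00 = 02:24 on Oct 19.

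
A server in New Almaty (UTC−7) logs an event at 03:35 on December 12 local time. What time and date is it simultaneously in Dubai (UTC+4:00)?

14:35 on December 12

Dubai is 11:00 ahead of New Almaty.
Shift by the zone difference: 03:35 + 11:00 = 14:35 on Dec 12 in Dubai.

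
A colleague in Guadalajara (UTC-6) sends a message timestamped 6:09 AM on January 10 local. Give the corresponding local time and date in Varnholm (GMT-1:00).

Varnholm is 5:00 ahead of Guadalajara.
Shift by the zone difference: 6:09 AM + 5:00 = 11:09 AM on Jan 10 in Varnholm.

11:09 AM on January 10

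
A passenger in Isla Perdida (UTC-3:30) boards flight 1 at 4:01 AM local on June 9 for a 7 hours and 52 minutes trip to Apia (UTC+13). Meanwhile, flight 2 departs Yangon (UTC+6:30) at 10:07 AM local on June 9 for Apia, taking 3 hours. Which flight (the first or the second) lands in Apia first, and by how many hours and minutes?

the second, by 8 hours 46 minutes

Flight 1 in UTC: 4:01 AM + 3:30 = 7:31 AM on Jun 9.
+7 hours 52 minutes → arrive 3:23 PM UTC on Jun 9.
Flight 2 in UTC: 10:07 AM − 6:30 = 3:37 AM on Jun 9.
+3 hours → arrive 6:37 AM UTC on Jun 9.
Flight 2 lands earlier by 8 hours 46 minutes.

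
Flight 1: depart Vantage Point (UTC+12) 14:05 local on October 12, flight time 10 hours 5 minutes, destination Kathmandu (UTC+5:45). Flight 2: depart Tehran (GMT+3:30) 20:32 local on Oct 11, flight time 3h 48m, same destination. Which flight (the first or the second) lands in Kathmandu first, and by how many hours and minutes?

Flight 1 in UTC: 14:05 − 12:00 = 02:05 on Oct 12.
+10 hours and 5 minutes → arrive 12:10 UTC on Oct 12.
Flight 2 in UTC: 20:32 − 3:30 = 17:02 on Oct 11.
+3 hours 48 minutes → arrive 20:50 UTC on Oct 11.
Flight 2 lands earlier by 15 hours 20 minutes.

the second, by 15 hours 20 minutes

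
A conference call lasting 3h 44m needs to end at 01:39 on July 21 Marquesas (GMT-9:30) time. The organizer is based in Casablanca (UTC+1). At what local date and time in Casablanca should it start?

Target end time in UTC: 01:39 + 9:30 = 11:09 on Jul 21.
Subtract 3 hours and 44 minutes → start 07:25 UTC on Jul 21.
Casablanca is UTC+1:00: 07:25 + 1:00 = 08:25 on Jul 21.

08:25 on July 21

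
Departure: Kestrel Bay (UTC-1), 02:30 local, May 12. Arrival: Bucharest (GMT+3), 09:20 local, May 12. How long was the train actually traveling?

Bucharest is 4:00 ahead of Kestrel Bay.
Clock-face elapsed time (ignoring zones) is 6 hours 50 minutes.
Actual elapsed = 6 hours 50 minutes − 4:00 = 2 hours 50 minutes.

2 hours 50 minutes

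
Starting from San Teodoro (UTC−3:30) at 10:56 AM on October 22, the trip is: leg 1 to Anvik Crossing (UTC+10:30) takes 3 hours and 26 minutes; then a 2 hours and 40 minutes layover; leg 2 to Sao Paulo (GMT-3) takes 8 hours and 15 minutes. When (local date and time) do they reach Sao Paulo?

1:47 AM on October 23

Convert departure to UTC: 10:56 AM + 3:30 = 2:26 PM UTC on Oct 22.
Add 3 hours and 26 minutes leg 1 → 5:52 PM UTC.
Add 2 hours and 40 minutes layover in Anvik Crossing → 8:32 PM UTC.
Add 8 hours 15 minutes leg 2 → 4:47 AM UTC (Oct 23).
Sao Paulo is UTC−3:00, so local arrival = 4:47 AM − 3:00 = 1:47 AM on Oct 23.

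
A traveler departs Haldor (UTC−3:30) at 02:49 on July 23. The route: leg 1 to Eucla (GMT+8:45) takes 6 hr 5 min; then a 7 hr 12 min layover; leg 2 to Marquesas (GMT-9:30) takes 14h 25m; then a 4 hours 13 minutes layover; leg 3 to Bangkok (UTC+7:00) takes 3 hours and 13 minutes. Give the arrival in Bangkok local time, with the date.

Convert departure to UTC: 02:49 + 3:30 = 06:19 UTC on Jul 23.
Add 6 hours 5 minutes leg 1 → 12:24 UTC.
Add 7 hours 12 minutes layover in Eucla → 19:36 UTC.
Add 14 hours 25 minutes leg 2 → 10:01 UTC (Jul 24).
Add 4 hours 13 minutes layover in Marquesas → 14:14 UTC.
Add 3 hours 13 minutes leg 3 → 17:27 UTC.
Bangkok is UTC+7:00, so local arrival = 17:27 + 7:00 = 00:27 on Jul 25.

00:27 on Jul 25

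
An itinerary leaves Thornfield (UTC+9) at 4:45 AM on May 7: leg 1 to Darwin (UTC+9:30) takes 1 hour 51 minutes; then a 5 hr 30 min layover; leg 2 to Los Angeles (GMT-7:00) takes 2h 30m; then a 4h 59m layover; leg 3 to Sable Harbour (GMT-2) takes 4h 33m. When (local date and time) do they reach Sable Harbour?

1:08 PM on May 7

Convert departure to UTC: 4:45 AM − 9:00 = 7:45 PM UTC on May 6.
Add 1 hour 51 minutes leg 1 → 9:36 PM UTC.
Add 5 hours 30 minutes layover in Darwin → 3:06 AM UTC (May 7).
Add 2 hours 30 minutes leg 2 → 5:36 AM UTC.
Add 4 hours 59 minutes layover in Los Angeles → 10:35 AM UTC.
Add 4 hours 33 minutes leg 3 → 3:08 PM UTC.
Sable Harbour is UTC−2:00, so local arrival = 3:08 PM − 2:00 = 1:08 PM on May 7.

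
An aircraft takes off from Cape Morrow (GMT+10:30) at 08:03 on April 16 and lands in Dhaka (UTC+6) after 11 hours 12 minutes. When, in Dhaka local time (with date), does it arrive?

Convert departure to UTC: 08:03 − 10:30 = 21:33 UTC on Apr 15.
Add 11 hours 12 minutes travel time → 08:45 UTC (Apr 16).
Dhaka is UTC+6:00, so local arrival = 08:45 + 6:00 = 14:45 on Apr 16.

14:45 on Apr 16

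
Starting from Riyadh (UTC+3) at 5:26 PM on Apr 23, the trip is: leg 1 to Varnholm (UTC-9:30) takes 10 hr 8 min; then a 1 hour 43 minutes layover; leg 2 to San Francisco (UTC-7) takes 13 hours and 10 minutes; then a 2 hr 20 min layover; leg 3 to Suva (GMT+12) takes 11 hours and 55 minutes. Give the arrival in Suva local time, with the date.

Convert departure to UTC: 5:26 PM − 3:00 = 2:26 PM UTC on Apr 23.
Add 10 hours and 8 minutes leg 1 → 12:34 AM UTC (Apr 24).
Add 1 hour 43 minutes layover in Varnholm → 2:17 AM UTC.
Add 13 hours 10 minutes leg 2 → 3:27 PM UTC.
Add 2 hours 20 minutes layover in San Francisco → 5:47 PM UTC.
Add 11 hours 55 minutes leg 3 → 5:42 AM UTC (Apr 25).
Suva is UTC+12:00, so local arrival = 5:42 AM + 12:00 = 5:42 PM on Apr 25.

5:42 PM on April 25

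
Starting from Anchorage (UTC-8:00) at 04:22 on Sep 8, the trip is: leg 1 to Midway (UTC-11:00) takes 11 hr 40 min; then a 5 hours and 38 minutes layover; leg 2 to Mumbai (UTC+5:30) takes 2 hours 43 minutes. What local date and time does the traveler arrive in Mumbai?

13:53 on Sep 9

Convert departure to UTC: 04:22 + 8:00 = 12:22 UTC on Sep 8.
Add 11 hours 40 minutes leg 1 → 00:02 UTC (Sep 9).
Add 5 hours 38 minutes layover in Midway → 05:40 UTC.
Add 2 hours and 43 minutes leg 2 → 08:23 UTC.
Mumbai is UTC+5:30, so local arrival = 08:23 + 5:30 = 13:53 on Sep 9.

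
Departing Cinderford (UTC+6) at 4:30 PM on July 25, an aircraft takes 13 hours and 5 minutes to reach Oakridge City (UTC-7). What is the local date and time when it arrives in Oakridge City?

4:35 PM on July 25

Convert departure to UTC: 4:30 PM − 6:00 = 10:30 AM UTC on Jul 25.
Add 13 hours and 5 minutes travel time → 11:35 PM UTC.
Oakridge City is UTC−7:00, so local arrival = 11:35 PM − 7:00 = 4:35 PM on Jul 25.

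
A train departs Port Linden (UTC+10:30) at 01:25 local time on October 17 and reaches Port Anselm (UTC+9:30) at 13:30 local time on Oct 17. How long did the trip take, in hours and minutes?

13 hours 5 minutes

Port Anselm is 1:00 behind Port Linden.
Clock-face elapsed time (ignoring zones) is 12 hours 5 minutes.
Actual elapsed = 12 hours 5 minutes + 1:00 = 13 hours 5 minutes.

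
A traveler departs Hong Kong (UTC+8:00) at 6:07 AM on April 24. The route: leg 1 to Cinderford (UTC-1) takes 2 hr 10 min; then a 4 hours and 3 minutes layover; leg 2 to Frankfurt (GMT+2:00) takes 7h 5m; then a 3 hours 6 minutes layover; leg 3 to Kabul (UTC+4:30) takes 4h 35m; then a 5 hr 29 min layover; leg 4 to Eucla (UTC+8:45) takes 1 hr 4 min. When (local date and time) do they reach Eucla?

10:24 AM on April 25

Convert departure to UTC: 6:07 AM − 8:00 = 10:07 PM UTC on Apr 23.
Add 2 hours and 10 minutes leg 1 → 12:17 AM UTC (Apr 24).
Add 4 hours and 3 minutes layover in Cinderford → 4:20 AM UTC.
Add 7 hours and 5 minutes leg 2 → 11:25 AM UTC.
Add 3 hours and 6 minutes layover in Frankfurt → 2:31 PM UTC.
Add 4 hours and 35 minutes leg 3 → 7:06 PM UTC.
Add 5 hours 29 minutes layover in Kabul → 12:35 AM UTC (Apr 25).
Add 1 hour 4 minutes leg 4 → 1:39 AM UTC.
Eucla is UTC+8:45, so local arrival = 1:39 AM + 8:45 = 10:24 AM on Apr 25.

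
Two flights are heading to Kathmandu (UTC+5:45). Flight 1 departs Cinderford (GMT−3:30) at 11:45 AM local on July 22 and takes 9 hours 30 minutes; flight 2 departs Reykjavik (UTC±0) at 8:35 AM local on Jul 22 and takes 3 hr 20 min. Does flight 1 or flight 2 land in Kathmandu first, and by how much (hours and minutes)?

Flight 1 in UTC: 11:45 AM + 3:30 = 3:15 PM on Jul 22.
+9 hours 30 minutes → arrive 12:45 AM UTC on Jul 23.
Flight 2 departs at 8:35 AM UTC (Jul 22).
+3 hours 20 minutes → arrive 11:55 AM UTC on Jul 22.
Flight 2 lands earlier by 12 hours 50 minutes.

the second, by 12 hours 50 minutes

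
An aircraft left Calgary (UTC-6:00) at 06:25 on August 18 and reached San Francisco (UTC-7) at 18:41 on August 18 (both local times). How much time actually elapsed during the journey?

San Francisco is 1:00 behind Calgary.
Clock-face elapsed time (ignoring zones) is 12 hours 16 minutes.
Actual elapsed = 12 hours 16 minutes + 1:00 = 13 hours 16 minutes.

13 hours 16 minutes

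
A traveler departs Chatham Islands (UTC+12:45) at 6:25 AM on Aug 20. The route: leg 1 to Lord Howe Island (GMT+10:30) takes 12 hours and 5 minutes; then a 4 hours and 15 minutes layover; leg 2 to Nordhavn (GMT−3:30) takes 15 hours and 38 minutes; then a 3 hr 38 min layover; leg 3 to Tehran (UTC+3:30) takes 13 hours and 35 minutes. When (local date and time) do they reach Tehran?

10:21 PM on August 21

Convert departure to UTC: 6:25 AM − 12:45 = 5:40 PM UTC on Aug 19.
Add 12 hours 5 minutes leg 1 → 5:45 AM UTC (Aug 20).
Add 4 hours and 15 minutes layover in Lord Howe Island → 10:00 AM UTC.
Add 15 hours and 38 minutes leg 2 → 1:38 AM UTC (Aug 21).
Add 3 hours 38 minutes layover in Nordhavn → 5:16 AM UTC.
Add 13 hours 35 minutes leg 3 → 6:51 PM UTC.
Tehran is UTC+3:30, so local arrival = 6:51 PM + 3:30 = 10:21 PM on Aug 21.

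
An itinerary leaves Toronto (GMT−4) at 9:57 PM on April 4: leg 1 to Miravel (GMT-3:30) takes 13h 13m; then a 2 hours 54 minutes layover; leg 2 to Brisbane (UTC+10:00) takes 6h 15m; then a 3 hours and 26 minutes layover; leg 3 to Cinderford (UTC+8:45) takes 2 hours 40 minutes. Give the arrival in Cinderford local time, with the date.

Convert departure to UTC: 9:57 PM + 4:00 = 1:57 AM UTC on Apr 5.
Add 13 hours and 13 minutes leg 1 → 3:10 PM UTC.
Add 2 hours and 54 minutes layover in Miravel → 6:04 PM UTC.
Add 6 hours and 15 minutes leg 2 → 12:19 AM UTC (Apr 6).
Add 3 hours 26 minutes layover in Brisbane → 3:45 AM UTC.
Add 2 hours and 40 minutes leg 3 → 6:25 AM UTC.
Cinderford is UTC+8:45, so local arrival = 6:25 AM + 8:45 = 3:10 PM on Apr 6.

3:10 PM on Apr 6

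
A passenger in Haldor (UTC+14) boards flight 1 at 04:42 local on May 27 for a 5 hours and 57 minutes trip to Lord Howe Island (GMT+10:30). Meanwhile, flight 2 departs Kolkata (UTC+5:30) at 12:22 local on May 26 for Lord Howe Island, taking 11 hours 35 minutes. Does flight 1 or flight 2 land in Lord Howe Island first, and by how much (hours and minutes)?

Flight 1 in UTC: 04:42 − 14:00 = 14:42 on May 26.
+5 hours and 57 minutes → arrive 20:39 UTC on May 26.
Flight 2 in UTC: 12:22 − 5:30 = 06:52 on May 26.
+11 hours 35 minutes → arrive 18:27 UTC on May 26.
Flight 2 lands earlier by 2 hours 12 minutes.

the second, by 2 hours 12 minutes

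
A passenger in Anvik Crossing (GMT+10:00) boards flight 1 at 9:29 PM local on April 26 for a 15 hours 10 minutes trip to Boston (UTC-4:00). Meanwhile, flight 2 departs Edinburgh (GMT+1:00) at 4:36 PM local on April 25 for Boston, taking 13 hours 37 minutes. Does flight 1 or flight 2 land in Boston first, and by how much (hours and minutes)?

Flight 1 in UTC: 9:29 PM − 10:00 = 11:29 AM on Apr 26.
+15 hours 10 minutes → arrive 2:39 AM UTC on Apr 27.
Flight 2 in UTC: 4:36 PM − 1:00 = 3:36 PM on Apr 25.
+13 hours and 37 minutes → arrive 5:13 AM UTC on Apr 26.
Flight 2 lands earlier by 21 hours 26 minutes.

the second, by 21 hours 26 minutes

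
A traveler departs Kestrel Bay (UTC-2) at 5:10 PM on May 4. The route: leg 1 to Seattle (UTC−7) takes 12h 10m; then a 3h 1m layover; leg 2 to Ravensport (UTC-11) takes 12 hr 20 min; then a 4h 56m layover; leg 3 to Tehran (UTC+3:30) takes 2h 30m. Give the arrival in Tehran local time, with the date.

Convert departure to UTC: 5:10 PM + 2:00 = 7:10 PM UTC on May 4.
Add 12 hours 10 minutes leg 1 → 7:20 AM UTC (May 5).
Add 3 hours 1 minute layover in Seattle → 10:21 AM UTC.
Add 12 hours and 20 minutes leg 2 → 10:41 PM UTC.
Add 4 hours and 56 minutes layover in Ravensport → 3:37 AM UTC (May 6).
Add 2 hours and 30 minutes leg 3 → 6:07 AM UTC.
Tehran is UTC+3:30, so local arrival = 6:07 AM + 3:30 = 9:37 AM on May 6.

9:37 AM on May 6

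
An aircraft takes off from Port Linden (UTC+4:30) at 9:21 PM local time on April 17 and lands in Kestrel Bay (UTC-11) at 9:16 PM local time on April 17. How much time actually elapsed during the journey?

15 hours 25 minutes

Departure in UTC: 9:21 PM − 4:30 = 4:51 PM on Apr 17.
Arrival in UTC: 9:16 PM + 11:00 = 8:16 AM on Apr 18.
Elapsed = 8:16 AM − 4:51 PM (+1 day) = 15 hours 25 minutes.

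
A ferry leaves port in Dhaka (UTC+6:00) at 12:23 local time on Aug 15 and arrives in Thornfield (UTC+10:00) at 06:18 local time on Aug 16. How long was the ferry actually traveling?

Departure in UTC: 12:23 − 6:00 = 06:23 on Aug 15.
Arrival in UTC: 06:18 − 10:00 = 20:18 on Aug 15.
Elapsed = 20:18 − 06:23 = 13 hours 55 minutes.

13 hours 55 minutes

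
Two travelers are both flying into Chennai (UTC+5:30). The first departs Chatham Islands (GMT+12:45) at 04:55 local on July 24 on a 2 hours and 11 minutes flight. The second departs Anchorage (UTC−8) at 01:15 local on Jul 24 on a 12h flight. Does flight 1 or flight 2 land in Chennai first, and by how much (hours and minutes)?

Flight 1 in UTC: 04:55 − 12:45 = 16:10 on Jul 23.
+2 hours and 11 minutes → arrive 18:21 UTC on Jul 23.
Flight 2 in UTC: 01:15 + 8:00 = 09:15 on Jul 24.
+12 hours → arrive 21:15 UTC on Jul 24.
Flight 1 lands earlier by 26 hours 54 minutes.

the first, by 26 hours 54 minutes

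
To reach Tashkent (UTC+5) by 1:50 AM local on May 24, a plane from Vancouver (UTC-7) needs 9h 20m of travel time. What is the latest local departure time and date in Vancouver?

4:30 AM on May 23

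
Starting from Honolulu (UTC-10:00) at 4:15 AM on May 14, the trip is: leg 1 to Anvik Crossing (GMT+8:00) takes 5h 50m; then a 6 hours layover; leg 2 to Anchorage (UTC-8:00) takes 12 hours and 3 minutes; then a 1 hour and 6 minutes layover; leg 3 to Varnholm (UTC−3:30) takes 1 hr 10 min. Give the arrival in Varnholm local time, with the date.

Convert departure to UTC: 4:15 AM + 10:00 = 2:15 PM UTC on May 14.
Add 5 hours 50 minutes leg 1 → 8:05 PM UTC.
Add 6 hours layover in Anvik Crossing → 2:05 AM UTC (May 15).
Add 12 hours 3 minutes leg 2 → 2:08 PM UTC.
Add 1 hour and 6 minutes layover in Anchorage → 3:14 PM UTC.
Add 1 hour 10 minutes leg 3 → 4:24 PM UTC.
Varnholm is UTC−3:30, so local arrival = 4:24 PM − 3:30 = 12:54 PM on May 15.

12:54 PM on May 15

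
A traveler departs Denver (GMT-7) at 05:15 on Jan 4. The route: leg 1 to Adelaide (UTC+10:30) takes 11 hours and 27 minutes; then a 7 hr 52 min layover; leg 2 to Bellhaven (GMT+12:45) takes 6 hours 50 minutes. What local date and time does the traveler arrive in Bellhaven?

Convert departure to UTC: 05:15 + 7:00 = 12:15 UTC on Jan 4.
Add 11 hours and 27 minutes leg 1 → 23:42 UTC.
Add 7 hours 52 minutes layover in Adelaide → 07:34 UTC (Jan 5).
Add 6 hours 50 minutes leg 2 → 14:24 UTC.
Bellhaven is UTC+12:45, so local arrival = 14:24 + 12:45 = 03:09 on Jan 6.

03:09 on Jan 6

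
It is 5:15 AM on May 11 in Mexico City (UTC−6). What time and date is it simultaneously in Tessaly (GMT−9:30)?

1:45 AM on May 11

In UTC: 5:15 AM + 6:00 = 11:15 AM on May 11.
Tessaly is UTC−9:30: 11:15 AM − 9:30 = 1:45 AM on May 11.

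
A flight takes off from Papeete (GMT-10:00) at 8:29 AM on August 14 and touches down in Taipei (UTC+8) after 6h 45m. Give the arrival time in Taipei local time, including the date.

9:14 AM on Aug 15

Convert departure to UTC: 8:29 AM + 10:00 = 6:29 PM UTC on Aug 14.
Add 6 hours 45 minutes travel time → 1:14 AM UTC (Aug 15).
Taipei is UTC+8:00, so local arrival = 1:14 AM + 8:00 = 9:14 AM on Aug 15.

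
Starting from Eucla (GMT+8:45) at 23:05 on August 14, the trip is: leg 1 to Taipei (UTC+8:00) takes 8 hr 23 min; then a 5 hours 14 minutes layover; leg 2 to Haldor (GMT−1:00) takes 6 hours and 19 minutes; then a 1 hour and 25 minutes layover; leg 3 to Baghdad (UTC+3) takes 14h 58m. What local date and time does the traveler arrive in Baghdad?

Convert departure to UTC: 23:05 − 8:45 = 14:20 UTC on Aug 14.
Add 8 hours 23 minutes leg 1 → 22:43 UTC.
Add 5 hours and 14 minutes layover in Taipei → 03:57 UTC (Aug 15).
Add 6 hours and 19 minutes leg 2 → 10:16 UTC.
Add 1 hour and 25 minutes layover in Haldor → 11:41 UTC.
Add 14 hours and 58 minutes leg 3 → 02:39 UTC (Aug 16).
Baghdad is UTC+3:00, so local arrival = 02:39 + 3:00 = 05:39 on Aug 16.

05:39 on Aug 16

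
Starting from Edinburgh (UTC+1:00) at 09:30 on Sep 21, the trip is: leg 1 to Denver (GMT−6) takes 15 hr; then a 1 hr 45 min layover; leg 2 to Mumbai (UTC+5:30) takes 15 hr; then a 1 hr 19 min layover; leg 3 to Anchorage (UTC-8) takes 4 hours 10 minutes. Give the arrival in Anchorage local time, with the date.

Convert departure to UTC: 09:30 − 1:00 = 08:30 UTC on Sep 21.
Add 15 hours leg 1 → 23:30 UTC.
Add 1 hour 45 minutes layover in Denver → 01:15 UTC (Sep 22).
Add 15 hours leg 2 → 16:15 UTC.
Add 1 hour 19 minutes layover in Mumbai → 17:34 UTC.
Add 4 hours 10 minutes leg 3 → 21:44 UTC.
Anchorage is UTC−8:00, so local arrival = 21:44 − 8:00 = 13:44 on Sep 22.

13:44 on Sep 22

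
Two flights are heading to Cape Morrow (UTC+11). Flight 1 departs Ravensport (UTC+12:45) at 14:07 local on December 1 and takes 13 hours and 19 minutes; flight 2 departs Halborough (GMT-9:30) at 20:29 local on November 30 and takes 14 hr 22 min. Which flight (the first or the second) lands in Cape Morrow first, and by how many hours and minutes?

the first, by 5 hours 40 minutes

Flight 1 in UTC: 14:07 − 12:45 = 01:22 on Dec 1.
+13 hours 19 minutes → arrive 14:41 UTC on Dec 1.
Flight 2 in UTC: 20:29 + 9:30 = 05:59 on Dec 1.
+14 hours 22 minutes → arrive 20:21 UTC on Dec 1.
Flight 1 lands earlier by 5 hours 40 minutes.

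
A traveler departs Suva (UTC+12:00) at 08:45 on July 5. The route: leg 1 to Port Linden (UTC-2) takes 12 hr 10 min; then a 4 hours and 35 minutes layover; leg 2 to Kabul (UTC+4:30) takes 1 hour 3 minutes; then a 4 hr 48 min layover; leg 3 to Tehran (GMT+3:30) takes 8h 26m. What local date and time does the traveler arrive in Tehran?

07:17 on Jul 6

Convert departure to UTC: 08:45 − 12:00 = 20:45 UTC on Jul 4.
Add 12 hours and 10 minutes leg 1 → 08:55 UTC (Jul 5).
Add 4 hours and 35 minutes layover in Port Linden → 13:30 UTC.
Add 1 hour and 3 minutes leg 2 → 14:33 UTC.
Add 4 hours 48 minutes layover in Kabul → 19:21 UTC.
Add 8 hours and 26 minutes leg 3 → 03:47 UTC (Jul 6).
Tehran is UTC+3:30, so local arrival = 03:47 + 3:30 = 07:17 on Jul 6.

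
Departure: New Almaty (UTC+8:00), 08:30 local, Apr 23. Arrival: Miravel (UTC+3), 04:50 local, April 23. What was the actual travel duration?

1 hour 20 minutes

Departure in UTC: 08:30 − 8:00 = 00:30 on Apr 23.
Arrival in UTC: 04:50 − 3:00 = 01:50 on Apr 23.
Elapsed = 01:50 − 00:30 = 1 hour 20 minutes.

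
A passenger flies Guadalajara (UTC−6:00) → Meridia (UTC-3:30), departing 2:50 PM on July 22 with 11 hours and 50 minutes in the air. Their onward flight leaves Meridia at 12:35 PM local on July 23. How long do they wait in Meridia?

Convert departure to UTC: 2:50 PM + 6:00 = 8:50 PM UTC on Jul 22.
Add 11 hours 50 minutes flight time → 8:40 AM UTC (Jul 23).
Meridia is UTC−3:30, so local arrival = 8:40 AM − 3:30 = 5:10 AM on Jul 23.
Layover = 12:35 PM − 5:10 AM = 7 hours 25 minutes.

7 hours 25 minutes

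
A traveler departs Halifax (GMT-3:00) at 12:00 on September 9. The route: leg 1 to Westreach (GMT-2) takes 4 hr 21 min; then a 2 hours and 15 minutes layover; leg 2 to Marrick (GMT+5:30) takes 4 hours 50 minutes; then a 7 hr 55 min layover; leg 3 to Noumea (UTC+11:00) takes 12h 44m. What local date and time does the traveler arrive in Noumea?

Convert departure to UTC: 12:00 + 3:00 = 15:00 UTC on Sep 9.
Add 4 hours 21 minutes leg 1 → 19:21 UTC.
Add 2 hours and 15 minutes layover in Westreach → 21:36 UTC.
Add 4 hours and 50 minutes leg 2 → 02:26 UTC (Sep 10).
Add 7 hours 55 minutes layover in Marrick → 10:21 UTC.
Add 12 hours 44 minutes leg 3 → 23:05 UTC.
Noumea is UTC+11:00, so local arrival = 23:05 + 11:00 = 10:05 on Sep 11.

10:05 on Sep 11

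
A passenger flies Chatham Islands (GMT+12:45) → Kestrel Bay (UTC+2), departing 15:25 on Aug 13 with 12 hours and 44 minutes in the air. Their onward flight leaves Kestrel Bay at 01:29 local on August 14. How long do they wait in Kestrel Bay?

8 hours 5 minutes

Convert departure to UTC: 15:25 − 12:45 = 02:40 UTC on Aug 13.
Add 12 hours and 44 minutes flight time → 15:24 UTC.
Kestrel Bay is UTC+2:00, so local arrival = 15:24 + 2:00 = 17:24 on Aug 13.
Layover = 01:29 − 17:24 (+1 day) = 8 hours 5 minutes.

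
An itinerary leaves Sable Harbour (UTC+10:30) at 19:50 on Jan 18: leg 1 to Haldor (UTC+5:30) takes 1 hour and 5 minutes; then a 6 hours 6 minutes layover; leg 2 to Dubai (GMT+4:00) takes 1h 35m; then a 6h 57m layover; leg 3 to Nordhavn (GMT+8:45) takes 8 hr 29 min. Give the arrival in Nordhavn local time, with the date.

Convert departure to UTC: 19:50 − 10:30 = 09:20 UTC on Jan 18.
Add 1 hour and 5 minutes leg 1 → 10:25 UTC.
Add 6 hours 6 minutes layover in Haldor → 16:31 UTC.
Add 1 hour and 35 minutes leg 2 → 18:06 UTC.
Add 6 hours and 57 minutes layover in Dubai → 01:03 UTC (Jan 19).
Add 8 hours 29 minutes leg 3 → 09:32 UTC.
Nordhavn is UTC+8:45, so local arrival = 09:32 + 8:45 = 18:17 on Jan 19.

18:17 on January 19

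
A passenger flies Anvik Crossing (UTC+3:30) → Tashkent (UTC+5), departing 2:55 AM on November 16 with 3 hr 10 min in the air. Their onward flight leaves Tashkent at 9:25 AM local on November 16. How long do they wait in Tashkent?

1 hour 50 minutes

Convert departure to UTC: 2:55 AM − 3:30 = 11:25 PM UTC on Nov 15.
Add 3 hours and 10 minutes flight time → 2:35 AM UTC (Nov 16).
Tashkent is UTC+5:00, so local arrival = 2:35 AM + 5:00 = 7:35 AM on Nov 16.
Layover = 9:25 AM − 7:35 AM = 1 hour 50 minutes.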